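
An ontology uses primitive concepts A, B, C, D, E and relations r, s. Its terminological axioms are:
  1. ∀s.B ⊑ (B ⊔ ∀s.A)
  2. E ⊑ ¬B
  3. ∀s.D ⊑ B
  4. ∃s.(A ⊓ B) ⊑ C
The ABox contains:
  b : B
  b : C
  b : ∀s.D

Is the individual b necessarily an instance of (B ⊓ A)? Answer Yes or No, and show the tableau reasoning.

No

1. b : (B ⊓ A)?  L(b) = {B, C, ∀s.D} ∪ {(¬B ⊔ ¬A)}
   open: L(b) ⊇ {B, C, ¬A, ¬E, ∀s.D, …} (+ ∃-successors) — b ∉ (B ⊓ A) possible
2. Hence b : (B ⊓ A): not entailed.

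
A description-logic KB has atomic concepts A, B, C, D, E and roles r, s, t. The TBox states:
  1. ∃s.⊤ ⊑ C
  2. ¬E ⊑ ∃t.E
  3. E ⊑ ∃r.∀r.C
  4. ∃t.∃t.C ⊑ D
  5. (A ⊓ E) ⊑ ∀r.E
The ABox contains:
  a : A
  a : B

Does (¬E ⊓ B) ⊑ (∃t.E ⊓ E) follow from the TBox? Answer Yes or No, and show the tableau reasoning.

1. (¬E ⊓ B) ⊑ (∃t.E ⊓ E)  ⇔  ((¬E ⊓ B) ⊓ (∀t.¬E ⊔ ¬E)) unsat w.r.t. T
   apply at x₀: ¬E⊑∃t.E
   open: L(x₀) ⊇ {B, ¬E, ∀s.⊥, ∀t.∀t.¬C, ∃t.E} (+ ∃-successors)
2. Hence (¬E ⊓ B) ⊑ (∃t.E ⊓ E): not entailed.

No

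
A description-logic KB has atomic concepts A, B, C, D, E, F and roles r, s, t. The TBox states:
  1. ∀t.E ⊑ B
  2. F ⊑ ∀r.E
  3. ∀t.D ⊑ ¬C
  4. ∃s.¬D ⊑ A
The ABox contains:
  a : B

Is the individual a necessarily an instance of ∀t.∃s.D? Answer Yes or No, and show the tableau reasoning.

1. a : ∀t.∃s.D?  L(a) = {B} ∪ {∃t.∀s.¬D}
   open: L(a) ⊇ {B, ¬F, ∀s.D, ∃t.¬D, ∃t.∀s.¬D} (+ ∃-successors) — a ∉ ∀t.∃s.D possible
2. Hence a : ∀t.∃s.D: not entailed.

No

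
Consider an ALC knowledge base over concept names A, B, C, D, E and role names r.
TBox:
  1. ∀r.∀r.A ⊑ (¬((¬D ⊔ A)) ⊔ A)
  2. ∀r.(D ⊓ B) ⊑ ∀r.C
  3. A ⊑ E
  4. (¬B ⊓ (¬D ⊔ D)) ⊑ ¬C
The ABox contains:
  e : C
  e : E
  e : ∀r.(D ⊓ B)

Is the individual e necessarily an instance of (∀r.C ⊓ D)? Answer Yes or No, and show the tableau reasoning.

1. e : (∀r.C ⊓ D)?  L(e) = {C, E, ∀r.(D ⊓ B)} ∪ {(∃r.¬C ⊔ ¬D)}
   apply at e: ∀r.(D ⊓ B)⊑∀r.C
   open: L(e) ⊇ {B, C, E, ¬D, ∀r.(D ⊓ B), …} (+ ∃-successors) — e ∉ (∀r.C ⊓ D) possible
2. Hence e : (∀r.C ⊓ D): not entailed.

No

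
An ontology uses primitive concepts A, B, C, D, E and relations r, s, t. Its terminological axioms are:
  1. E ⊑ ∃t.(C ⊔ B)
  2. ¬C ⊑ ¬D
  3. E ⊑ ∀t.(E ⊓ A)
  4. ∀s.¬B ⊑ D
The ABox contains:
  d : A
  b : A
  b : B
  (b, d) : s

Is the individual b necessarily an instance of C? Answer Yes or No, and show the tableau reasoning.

No

1. b : C?  L(b) = {A, B} ∪ {¬C}
   apply at b: ¬C⊑¬D
   open: L(b) ⊇ {A, B, ¬C, ¬D, ¬E, …} (+ ∃-successors) — b ∉ C possible
2. Hence b : C: not entailed.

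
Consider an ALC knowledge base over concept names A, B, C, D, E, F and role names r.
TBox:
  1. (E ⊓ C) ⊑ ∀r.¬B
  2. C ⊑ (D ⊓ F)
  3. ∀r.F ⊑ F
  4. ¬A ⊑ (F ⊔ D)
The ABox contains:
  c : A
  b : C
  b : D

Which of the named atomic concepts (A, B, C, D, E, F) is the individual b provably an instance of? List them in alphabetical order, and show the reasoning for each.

{C, D, F}

1. b : A?  L(b) = {C, D} ∪ {¬A}
   apply at b: C⊑(D ⊓ F); ¬A⊑(F ⊔ D)
   open: L(b) ⊇ {C, D, F, ¬A, ¬E} — b ∉ A possible
2. b : B?  L(b) = {C, D} ∪ {¬B}
   apply at b: C⊑(D ⊓ F)
   open: L(b) ⊇ {A, C, D, F, ¬B, …} — b ∉ B possible
3. b : C?  L(b) = {C, D} ∪ {¬C}
   clash {C, ¬C} at b — b ∈ C
4. b : D?  L(b) = {C, D} ∪ {¬D}
   clash {D, ¬D} at b — b ∈ D
5. b : E?  L(b) = {C, D} ∪ {¬E}
   apply at b: C⊑(D ⊓ F)
   open: L(b) ⊇ {A, C, D, F, ¬E} — b ∉ E possible
6. b : F?  L(b) = {C, D} ∪ {¬F}
   clash {F, ¬F} at b — b ∈ F
7. Entailed for b: {C, D, F}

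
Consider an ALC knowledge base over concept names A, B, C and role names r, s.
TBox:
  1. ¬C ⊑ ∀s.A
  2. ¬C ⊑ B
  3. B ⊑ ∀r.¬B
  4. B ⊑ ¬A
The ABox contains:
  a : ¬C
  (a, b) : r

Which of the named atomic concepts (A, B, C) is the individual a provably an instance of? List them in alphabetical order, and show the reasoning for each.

{B}

1. a : A?  L(a) = {¬C} ∪ {¬A}
   apply at a: ¬C⊑∀s.A; ¬C⊑B
   open: L(a) ⊇ {B, ¬A, ¬C, ∀r.¬B, ∀s.A} — a ∉ A possible
2. a : B?  L(a) = {¬C} ∪ {¬B}
   clash {B, ¬B} at a — a ∈ B
3. a : C?  L(a) = {¬C} ∪ {¬C}
   apply at a: ¬C⊑∀s.A; ¬C⊑B
   open: L(a) ⊇ {B, ¬A, ¬C, ∀r.¬B, ∀s.A} — a ∉ C possible
4. Entailed for a: {B}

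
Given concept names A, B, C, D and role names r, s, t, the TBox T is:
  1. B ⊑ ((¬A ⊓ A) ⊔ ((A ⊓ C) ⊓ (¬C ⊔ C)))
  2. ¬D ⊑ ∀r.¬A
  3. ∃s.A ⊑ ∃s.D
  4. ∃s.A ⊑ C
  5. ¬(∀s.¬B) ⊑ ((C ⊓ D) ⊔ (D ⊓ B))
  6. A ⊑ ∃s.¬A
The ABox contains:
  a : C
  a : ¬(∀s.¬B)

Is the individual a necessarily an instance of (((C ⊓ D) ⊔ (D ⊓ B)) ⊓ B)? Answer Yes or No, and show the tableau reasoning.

1. a : (((C ⊓ D) ⊔ (D ⊓ B)) ⊓ B)?  L(a) = {C, ¬(∀s.¬B)} ∪ {(((¬C ⊔ ¬D) ⊓ (¬D ⊔ ¬B)) ⊔ ¬B)}
   apply at a: ¬(∀s.¬B)⊑((C ⊓ D) ⊔ (D ⊓ B))
   open: L(a) ⊇ {C, D, ¬A, ¬B, ∃s.B, …} (+ ∃-successors) — a ∉ (((C ⊓ D) ⊔ (D ⊓ B)) ⊓ B) possible
2. Hence a : (((C ⊓ D) ⊔ (D ⊓ B)) ⊓ B): not entailed.

No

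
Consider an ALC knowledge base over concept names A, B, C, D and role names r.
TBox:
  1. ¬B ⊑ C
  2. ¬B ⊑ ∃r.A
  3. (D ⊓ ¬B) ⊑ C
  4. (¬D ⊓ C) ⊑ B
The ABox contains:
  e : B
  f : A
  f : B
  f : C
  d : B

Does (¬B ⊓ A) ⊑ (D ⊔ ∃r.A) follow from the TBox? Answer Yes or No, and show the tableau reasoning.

1. (¬B ⊓ A) ⊑ (D ⊔ ∃r.A)  ⇔  ((¬B ⊓ A) ⊓ (¬D ⊓ ∀r.¬A)) unsat w.r.t. T
   all branches close; clash {B, ¬B} at x₀
2. Hence (¬B ⊓ A) ⊑ (D ⊔ ∃r.A): entailed.

Yes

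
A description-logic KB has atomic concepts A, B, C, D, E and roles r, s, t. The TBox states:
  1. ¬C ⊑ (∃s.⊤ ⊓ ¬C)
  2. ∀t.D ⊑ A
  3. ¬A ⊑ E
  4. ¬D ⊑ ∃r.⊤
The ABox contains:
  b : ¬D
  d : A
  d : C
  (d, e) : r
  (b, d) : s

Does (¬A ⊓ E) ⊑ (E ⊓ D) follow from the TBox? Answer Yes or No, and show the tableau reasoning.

1. (¬A ⊓ E) ⊑ (E ⊓ D)  ⇔  ((¬A ⊓ E) ⊓ (¬E ⊔ ¬D)) unsat w.r.t. T
   open: L(x₀) ⊇ {C, E, ¬A, ¬D, ∃r.⊤, …} (+ ∃-successors)
2. Hence (¬A ⊓ E) ⊑ (E ⊓ D): not entailed.

No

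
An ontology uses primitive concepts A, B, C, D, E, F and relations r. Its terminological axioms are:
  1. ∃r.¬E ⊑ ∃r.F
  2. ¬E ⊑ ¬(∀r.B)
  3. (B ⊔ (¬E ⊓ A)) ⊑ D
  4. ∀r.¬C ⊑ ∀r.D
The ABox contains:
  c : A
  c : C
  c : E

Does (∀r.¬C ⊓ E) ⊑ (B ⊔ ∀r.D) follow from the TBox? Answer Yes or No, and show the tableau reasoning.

1. (∀r.¬C ⊓ E) ⊑ (B ⊔ ∀r.D)  ⇔  ((∀r.¬C ⊓ E) ⊓ (¬B ⊓ ∃r.¬D)) unsat w.r.t. T
   all branches close; clash {D, ¬D} at an ∃-successor
2. Hence (∀r.¬C ⊓ E) ⊑ (B ⊔ ∀r.D): entailed.

Yes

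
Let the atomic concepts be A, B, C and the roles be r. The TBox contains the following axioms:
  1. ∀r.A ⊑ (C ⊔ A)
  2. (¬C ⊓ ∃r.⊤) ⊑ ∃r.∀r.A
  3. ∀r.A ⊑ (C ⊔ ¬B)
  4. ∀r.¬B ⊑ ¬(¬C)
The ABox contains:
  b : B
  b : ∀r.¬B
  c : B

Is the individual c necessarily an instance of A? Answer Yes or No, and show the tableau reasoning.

No

1. c : A?  L(c) = {B} ∪ {¬A}
   open: L(c) ⊇ {B, C, ¬A, ∃r.B, ∃r.¬A} (+ ∃-successors) — c ∉ A possible
2. Hence c : A: not entailed.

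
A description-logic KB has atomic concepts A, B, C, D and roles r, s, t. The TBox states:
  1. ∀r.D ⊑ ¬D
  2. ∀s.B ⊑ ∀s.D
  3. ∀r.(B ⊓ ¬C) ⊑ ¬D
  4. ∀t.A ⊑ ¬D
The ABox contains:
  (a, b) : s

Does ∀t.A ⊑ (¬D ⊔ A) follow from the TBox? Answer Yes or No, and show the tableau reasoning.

Yes

1. ∀t.A ⊑ (¬D ⊔ A)  ⇔  (∀t.A ⊓ (D ⊓ ¬A)) unsat w.r.t. T
   all branches close; clash {D, ¬D} at x₀
2. Hence ∀t.A ⊑ (¬D ⊔ A): entailed.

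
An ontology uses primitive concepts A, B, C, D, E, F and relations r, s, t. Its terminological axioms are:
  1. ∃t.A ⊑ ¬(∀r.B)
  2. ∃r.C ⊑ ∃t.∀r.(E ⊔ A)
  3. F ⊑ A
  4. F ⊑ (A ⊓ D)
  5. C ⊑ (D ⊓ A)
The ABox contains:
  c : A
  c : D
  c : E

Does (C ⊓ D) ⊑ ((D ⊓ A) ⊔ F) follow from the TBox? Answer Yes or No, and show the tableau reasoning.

1. (C ⊓ D) ⊑ ((D ⊓ A) ⊔ F)  ⇔  ((C ⊓ D) ⊓ ((¬D ⊔ ¬A) ⊓ ¬F)) unsat w.r.t. T
   all branches close; clash {A, ¬A} at x₀
2. Hence (C ⊓ D) ⊑ ((D ⊓ A) ⊔ F): entailed.

Yes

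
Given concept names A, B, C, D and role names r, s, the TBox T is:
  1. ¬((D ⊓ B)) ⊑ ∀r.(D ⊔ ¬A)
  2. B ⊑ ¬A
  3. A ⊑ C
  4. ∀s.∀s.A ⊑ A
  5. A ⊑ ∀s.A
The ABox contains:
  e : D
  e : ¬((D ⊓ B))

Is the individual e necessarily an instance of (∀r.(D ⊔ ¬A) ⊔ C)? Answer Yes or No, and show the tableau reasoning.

Yes

1. e : (∀r.(D ⊔ ¬A) ⊔ C)?  L(e) = {D, ¬((D ⊓ B))} ∪ {(∃r.(¬D ⊓ A) ⊓ ¬C)}
   clash {C, ¬C} at e — e ∈ (∀r.(D ⊔ ¬A) ⊔ C)
2. Hence e : (∀r.(D ⊔ ¬A) ⊔ C): entailed.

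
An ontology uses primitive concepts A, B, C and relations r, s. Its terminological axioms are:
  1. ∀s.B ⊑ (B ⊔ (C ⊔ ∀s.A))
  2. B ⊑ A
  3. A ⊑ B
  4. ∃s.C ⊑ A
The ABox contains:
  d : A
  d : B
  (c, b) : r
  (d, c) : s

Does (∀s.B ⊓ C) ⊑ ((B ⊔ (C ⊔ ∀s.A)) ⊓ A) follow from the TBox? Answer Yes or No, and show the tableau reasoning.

No

1. (∀s.B ⊓ C) ⊑ ((B ⊔ (C ⊔ ∀s.A)) ⊓ A)  ⇔  ((∀s.B ⊓ C) ⊓ ((¬B ⊓ (¬C ⊓ ∃s.¬A)) ⊔ ¬A)) unsat w.r.t. T
   apply at x₀: ∀s.B⊑(B ⊔ (C ⊔ ∀s.A))
   open: L(x₀) ⊇ {C, ¬A, ¬B, ∀s.B, ∀s.¬C}
2. Hence (∀s.B ⊓ C) ⊑ ((B ⊔ (C ⊔ ∀s.A)) ⊓ A): not entailed.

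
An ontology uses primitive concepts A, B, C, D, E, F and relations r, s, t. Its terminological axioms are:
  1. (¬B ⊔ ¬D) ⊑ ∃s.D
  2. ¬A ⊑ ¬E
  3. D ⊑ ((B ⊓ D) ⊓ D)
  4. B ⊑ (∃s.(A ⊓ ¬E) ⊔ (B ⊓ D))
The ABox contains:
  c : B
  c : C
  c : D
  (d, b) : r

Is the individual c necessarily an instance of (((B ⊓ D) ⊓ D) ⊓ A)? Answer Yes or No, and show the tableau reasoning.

1. c : (((B ⊓ D) ⊓ D) ⊓ A)?  L(c) = {B, C, D} ∪ {(((¬B ⊔ ¬D) ⊔ ¬D) ⊔ ¬A)}
   apply at c: D⊑((B ⊓ D) ⊓ D); B⊑(∃s.(A ⊓ ¬E) ⊔ (B ⊓ D))
   open: L(c) ⊇ {B, C, D, ¬A, ¬E} — c ∉ (((B ⊓ D) ⊓ D) ⊓ A) possible
2. Hence c : (((B ⊓ D) ⊓ D) ⊓ A): not entailed.

No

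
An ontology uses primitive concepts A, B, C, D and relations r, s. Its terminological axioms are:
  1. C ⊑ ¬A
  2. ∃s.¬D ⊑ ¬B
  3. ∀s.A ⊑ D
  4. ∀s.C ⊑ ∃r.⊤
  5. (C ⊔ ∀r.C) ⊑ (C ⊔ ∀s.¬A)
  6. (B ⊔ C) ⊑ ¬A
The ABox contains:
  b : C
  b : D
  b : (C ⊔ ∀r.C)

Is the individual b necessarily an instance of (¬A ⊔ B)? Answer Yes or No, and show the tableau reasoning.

Yes

1. b : (¬A ⊔ B)?  L(b) = {C, D, (C ⊔ ∀r.C)} ∪ {(A ⊓ ¬B)}
   clash {A, ¬A} at b — b ∈ (¬A ⊔ B)
2. Hence b : (¬A ⊔ B): entailed.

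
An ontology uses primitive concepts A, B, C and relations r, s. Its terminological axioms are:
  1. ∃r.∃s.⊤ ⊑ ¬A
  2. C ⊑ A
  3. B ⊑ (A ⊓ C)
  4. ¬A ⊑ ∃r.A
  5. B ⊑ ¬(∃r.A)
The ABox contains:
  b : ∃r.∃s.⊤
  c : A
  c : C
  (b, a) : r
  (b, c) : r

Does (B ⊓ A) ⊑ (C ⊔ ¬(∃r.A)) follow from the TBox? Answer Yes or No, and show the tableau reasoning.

1. (B ⊓ A) ⊑ (C ⊔ ¬(∃r.A))  ⇔  ((B ⊓ A) ⊓ (¬C ⊓ ∃r.A)) unsat w.r.t. T
   all branches close; clash {C, ¬C} at x₀
2. Hence (B ⊓ A) ⊑ (C ⊔ ¬(∃r.A)): entailed.

Yes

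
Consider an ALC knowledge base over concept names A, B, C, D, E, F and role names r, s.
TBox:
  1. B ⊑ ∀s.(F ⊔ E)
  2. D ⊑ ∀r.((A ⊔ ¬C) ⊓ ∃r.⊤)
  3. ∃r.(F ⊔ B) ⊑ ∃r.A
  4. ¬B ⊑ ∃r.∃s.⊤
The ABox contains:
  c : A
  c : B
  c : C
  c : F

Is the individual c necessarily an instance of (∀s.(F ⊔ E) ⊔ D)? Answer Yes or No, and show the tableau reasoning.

Yes

1. c : (∀s.(F ⊔ E) ⊔ D)?  L(c) = {A, B, C, F} ∪ {(∃s.(¬F ⊓ ¬E) ⊓ ¬D)}
   clash {E, ¬E} at an ∃-successor — c ∈ (∀s.(F ⊔ E) ⊔ D)
2. Hence c : (∀s.(F ⊔ E) ⊔ D): entailed.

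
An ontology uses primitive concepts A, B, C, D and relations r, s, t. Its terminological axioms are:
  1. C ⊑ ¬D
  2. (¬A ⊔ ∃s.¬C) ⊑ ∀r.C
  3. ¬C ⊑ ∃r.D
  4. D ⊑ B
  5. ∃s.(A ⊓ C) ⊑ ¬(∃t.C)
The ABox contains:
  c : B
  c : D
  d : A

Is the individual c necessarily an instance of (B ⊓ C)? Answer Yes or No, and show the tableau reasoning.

No

1. c : (B ⊓ C)?  L(c) = {B, D} ∪ {(¬B ⊔ ¬C)}
   open: L(c) ⊇ {A, B, D, ¬C, ∀s.(¬A ⊔ ¬C), …} (+ ∃-successors) — c ∉ (B ⊓ C) possible
2. Hence c : (B ⊓ C): not entailed.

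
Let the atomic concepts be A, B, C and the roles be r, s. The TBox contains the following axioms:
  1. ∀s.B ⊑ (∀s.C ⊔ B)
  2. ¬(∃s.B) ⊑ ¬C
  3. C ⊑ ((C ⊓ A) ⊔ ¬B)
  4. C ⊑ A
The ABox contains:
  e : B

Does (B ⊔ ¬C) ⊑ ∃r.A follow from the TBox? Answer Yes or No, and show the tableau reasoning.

1. (B ⊔ ¬C) ⊑ ∃r.A  ⇔  ((B ⊔ ¬C) ⊓ ∀r.¬A) unsat w.r.t. T
   open: L(x₀) ⊇ {B, ¬C, ∀r.¬A, ∃s.¬B} (+ ∃-successors)
2. Hence (B ⊔ ¬C) ⊑ ∃r.A: not entailed.

No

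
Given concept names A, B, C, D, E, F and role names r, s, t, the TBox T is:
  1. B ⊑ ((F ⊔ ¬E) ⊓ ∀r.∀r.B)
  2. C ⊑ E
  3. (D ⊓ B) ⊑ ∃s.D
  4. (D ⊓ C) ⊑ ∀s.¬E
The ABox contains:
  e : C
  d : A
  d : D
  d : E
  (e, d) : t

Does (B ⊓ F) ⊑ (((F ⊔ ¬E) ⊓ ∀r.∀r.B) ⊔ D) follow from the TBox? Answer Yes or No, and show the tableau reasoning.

Yes

1. (B ⊓ F) ⊑ (((F ⊔ ¬E) ⊓ ∀r.∀r.B) ⊔ D)  ⇔  ((B ⊓ F) ⊓ (((¬F ⊓ E) ⊔ ∃r.∃r.¬B) ⊓ ¬D)) unsat w.r.t. T
   all branches close; clash {E, ¬E} at an ∃-successor
2. Hence (B ⊓ F) ⊑ (((F ⊔ ¬E) ⊓ ∀r.∀r.B) ⊔ D): entailed.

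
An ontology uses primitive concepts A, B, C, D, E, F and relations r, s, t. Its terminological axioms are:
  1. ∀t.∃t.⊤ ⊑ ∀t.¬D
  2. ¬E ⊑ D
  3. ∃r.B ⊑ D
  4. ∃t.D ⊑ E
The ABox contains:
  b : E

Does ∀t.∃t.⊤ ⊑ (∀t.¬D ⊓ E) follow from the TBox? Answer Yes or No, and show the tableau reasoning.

No

1. ∀t.∃t.⊤ ⊑ (∀t.¬D ⊓ E)  ⇔  (∀t.∃t.⊤ ⊓ (∃t.D ⊔ ¬E)) unsat w.r.t. T
   apply at x₀: ∀t.∃t.⊤⊑∀t.¬D
   open: L(x₀) ⊇ {D, ¬E, ∀t.¬D, ∀t.∃t.⊤}
2. Hence ∀t.∃t.⊤ ⊑ (∀t.¬D ⊓ E): not entailed.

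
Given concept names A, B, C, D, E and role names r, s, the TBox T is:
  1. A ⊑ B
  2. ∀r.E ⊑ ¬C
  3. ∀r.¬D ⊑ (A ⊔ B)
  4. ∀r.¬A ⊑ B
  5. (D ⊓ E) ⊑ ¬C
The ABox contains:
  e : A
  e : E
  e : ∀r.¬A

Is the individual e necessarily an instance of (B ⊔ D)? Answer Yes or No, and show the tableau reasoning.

1. e : (B ⊔ D)?  L(e) = {A, E, ∀r.¬A} ∪ {(¬B ⊓ ¬D)}
   clash {B, ¬B} at e — e ∈ (B ⊔ D)
2. Hence e : (B ⊔ D): entailed.

Yes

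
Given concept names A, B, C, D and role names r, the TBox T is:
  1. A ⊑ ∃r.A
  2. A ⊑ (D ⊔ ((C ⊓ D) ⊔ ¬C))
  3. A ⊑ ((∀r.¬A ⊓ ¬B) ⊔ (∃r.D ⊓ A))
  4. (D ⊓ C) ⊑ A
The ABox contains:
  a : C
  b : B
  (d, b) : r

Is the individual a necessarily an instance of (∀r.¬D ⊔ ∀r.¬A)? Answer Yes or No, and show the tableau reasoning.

1. a : (∀r.¬D ⊔ ∀r.¬A)?  L(a) = {C} ∪ {(∃r.D ⊓ ∃r.A)}
   open: L(a) ⊇ {C, ¬A, ¬D, ∃r.A, ∃r.D} (+ ∃-successors) — a ∉ (∀r.¬D ⊔ ∀r.¬A) possible
2. Hence a : (∀r.¬D ⊔ ∀r.¬A): not entailed.

No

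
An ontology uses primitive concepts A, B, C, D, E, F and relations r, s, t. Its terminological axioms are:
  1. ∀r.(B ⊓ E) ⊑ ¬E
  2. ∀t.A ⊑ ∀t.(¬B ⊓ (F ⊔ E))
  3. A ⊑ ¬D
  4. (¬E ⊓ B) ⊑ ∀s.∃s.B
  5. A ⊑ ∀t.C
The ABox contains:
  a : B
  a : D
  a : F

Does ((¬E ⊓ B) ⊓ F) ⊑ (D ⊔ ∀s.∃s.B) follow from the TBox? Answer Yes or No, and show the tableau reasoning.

1. ((¬E ⊓ B) ⊓ F) ⊑ (D ⊔ ∀s.∃s.B)  ⇔  (((¬E ⊓ B) ⊓ F) ⊓ (¬D ⊓ ∃s.∀s.¬B)) unsat w.r.t. T
   all branches close; clash {B, ¬B} at an ∃-successor
2. Hence ((¬E ⊓ B) ⊓ F) ⊑ (D ⊔ ∀s.∃s.B): entailed.

Yes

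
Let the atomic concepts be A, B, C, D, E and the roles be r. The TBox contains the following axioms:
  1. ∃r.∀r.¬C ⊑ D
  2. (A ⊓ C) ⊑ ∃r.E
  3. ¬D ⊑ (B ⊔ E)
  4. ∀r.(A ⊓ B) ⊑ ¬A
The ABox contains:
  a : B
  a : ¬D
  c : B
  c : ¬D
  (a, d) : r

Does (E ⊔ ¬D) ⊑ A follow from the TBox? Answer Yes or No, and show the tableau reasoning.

1. (E ⊔ ¬D) ⊑ A  ⇔  ((E ⊔ ¬D) ⊓ ¬A) unsat w.r.t. T
   open: L(x₀) ⊇ {D, E, ¬A}
2. Hence (E ⊔ ¬D) ⊑ A: not entailed.

No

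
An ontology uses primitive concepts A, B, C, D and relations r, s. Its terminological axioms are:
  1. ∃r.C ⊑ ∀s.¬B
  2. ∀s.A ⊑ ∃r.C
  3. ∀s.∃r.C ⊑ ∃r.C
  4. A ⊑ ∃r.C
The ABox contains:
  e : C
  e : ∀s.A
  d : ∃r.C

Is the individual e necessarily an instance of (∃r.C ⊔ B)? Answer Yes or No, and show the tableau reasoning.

1. e : (∃r.C ⊔ B)?  L(e) = {C, ∀s.A} ∪ {(∀r.¬C ⊓ ¬B)}
   clash {C, ¬C} at an ∃-successor — e ∈ (∃r.C ⊔ B)
2. Hence e : (∃r.C ⊔ B): entailed.

Yes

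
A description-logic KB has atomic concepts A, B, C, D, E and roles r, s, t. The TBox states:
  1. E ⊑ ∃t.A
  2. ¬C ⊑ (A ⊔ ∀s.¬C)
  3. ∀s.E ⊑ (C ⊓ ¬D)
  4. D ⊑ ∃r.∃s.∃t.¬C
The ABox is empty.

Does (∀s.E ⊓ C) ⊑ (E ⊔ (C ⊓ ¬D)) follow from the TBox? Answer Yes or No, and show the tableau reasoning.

Yes

1. (∀s.E ⊓ C) ⊑ (E ⊔ (C ⊓ ¬D))  ⇔  ((∀s.E ⊓ C) ⊓ (¬E ⊓ (¬C ⊔ D))) unsat w.r.t. T
   all branches close; clash {D, ¬D} at x₀
2. Hence (∀s.E ⊓ C) ⊑ (E ⊔ (C ⊓ ¬D)): entailed.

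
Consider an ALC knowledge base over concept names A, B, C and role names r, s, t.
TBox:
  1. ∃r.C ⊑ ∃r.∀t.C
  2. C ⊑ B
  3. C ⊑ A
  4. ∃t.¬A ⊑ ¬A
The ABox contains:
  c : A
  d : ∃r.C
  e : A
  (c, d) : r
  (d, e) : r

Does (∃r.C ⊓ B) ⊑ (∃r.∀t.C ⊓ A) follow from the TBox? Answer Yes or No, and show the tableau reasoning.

No

1. (∃r.C ⊓ B) ⊑ (∃r.∀t.C ⊓ A)  ⇔  ((∃r.C ⊓ B) ⊓ (∀r.∃t.¬C ⊔ ¬A)) unsat w.r.t. T
   apply at x₀: ∃r.C⊑∃r.∀t.C
   open: L(x₀) ⊇ {B, ¬A, ¬C, ∀t.A, ∃r.C, …} (+ ∃-successors)
2. Hence (∃r.C ⊓ B) ⊑ (∃r.∀t.C ⊓ A): not entailed.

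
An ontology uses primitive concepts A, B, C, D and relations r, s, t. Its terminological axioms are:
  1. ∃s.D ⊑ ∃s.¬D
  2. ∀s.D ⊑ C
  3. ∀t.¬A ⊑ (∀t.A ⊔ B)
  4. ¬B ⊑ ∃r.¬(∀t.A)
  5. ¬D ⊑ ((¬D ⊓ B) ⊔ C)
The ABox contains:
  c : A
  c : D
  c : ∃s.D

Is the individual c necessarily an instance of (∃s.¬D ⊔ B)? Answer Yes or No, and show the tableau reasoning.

Yes

1. c : (∃s.¬D ⊔ B)?  L(c) = {A, D, ∃s.D} ∪ {(∀s.D ⊓ ¬B)}
   clash {B, ¬B} at c — c ∈ (∃s.¬D ⊔ B)
2. Hence c : (∃s.¬D ⊔ B): entailed.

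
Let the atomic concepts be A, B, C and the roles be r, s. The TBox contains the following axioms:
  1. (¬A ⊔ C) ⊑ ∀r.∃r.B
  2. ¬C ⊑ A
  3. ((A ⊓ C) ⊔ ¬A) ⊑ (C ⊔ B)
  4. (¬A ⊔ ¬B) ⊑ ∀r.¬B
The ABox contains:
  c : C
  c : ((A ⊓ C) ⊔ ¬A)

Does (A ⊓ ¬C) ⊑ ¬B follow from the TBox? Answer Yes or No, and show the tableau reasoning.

1. (A ⊓ ¬C) ⊑ ¬B  ⇔  ((A ⊓ ¬C) ⊓ B) unsat w.r.t. T
   open: L(x₀) ⊇ {A, B, ¬C}
2. Hence (A ⊓ ¬C) ⊑ ¬B: not entailed.

No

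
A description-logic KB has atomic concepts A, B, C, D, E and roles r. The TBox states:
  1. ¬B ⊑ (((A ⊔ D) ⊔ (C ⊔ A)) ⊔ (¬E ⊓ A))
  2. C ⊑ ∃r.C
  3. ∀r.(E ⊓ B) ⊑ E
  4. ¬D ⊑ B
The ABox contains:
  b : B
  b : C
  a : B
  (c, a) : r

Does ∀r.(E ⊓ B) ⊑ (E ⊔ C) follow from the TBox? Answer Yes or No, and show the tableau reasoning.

1. ∀r.(E ⊓ B) ⊑ (E ⊔ C)  ⇔  (∀r.(E ⊓ B) ⊓ (¬E ⊓ ¬C)) unsat w.r.t. T
   all branches close; clash {E, ¬E} at x₀
2. Hence ∀r.(E ⊓ B) ⊑ (E ⊔ C): entailed.

Yes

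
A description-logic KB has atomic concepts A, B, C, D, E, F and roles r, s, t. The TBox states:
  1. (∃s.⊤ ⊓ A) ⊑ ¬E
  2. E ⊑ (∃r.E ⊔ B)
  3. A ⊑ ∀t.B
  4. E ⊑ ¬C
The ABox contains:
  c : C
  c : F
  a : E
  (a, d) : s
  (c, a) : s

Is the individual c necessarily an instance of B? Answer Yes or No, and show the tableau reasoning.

1. c : B?  L(c) = {C, F} ∪ {¬B}
   open: L(c) ⊇ {C, F, ¬A, ¬B, ¬E} — c ∉ B possible
2. Hence c : B: not entailed.

No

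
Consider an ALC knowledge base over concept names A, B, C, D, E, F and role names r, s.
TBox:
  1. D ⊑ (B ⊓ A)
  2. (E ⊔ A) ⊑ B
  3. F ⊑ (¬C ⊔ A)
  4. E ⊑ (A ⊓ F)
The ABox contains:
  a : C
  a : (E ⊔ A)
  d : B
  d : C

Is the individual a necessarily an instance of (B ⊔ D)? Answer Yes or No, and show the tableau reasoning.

1. a : (B ⊔ D)?  L(a) = {C, (E ⊔ A)} ∪ {(¬B ⊓ ¬D)}
   clash {B, ¬B} at a — a ∈ (B ⊔ D)
2. Hence a : (B ⊔ D): entailed.

Yes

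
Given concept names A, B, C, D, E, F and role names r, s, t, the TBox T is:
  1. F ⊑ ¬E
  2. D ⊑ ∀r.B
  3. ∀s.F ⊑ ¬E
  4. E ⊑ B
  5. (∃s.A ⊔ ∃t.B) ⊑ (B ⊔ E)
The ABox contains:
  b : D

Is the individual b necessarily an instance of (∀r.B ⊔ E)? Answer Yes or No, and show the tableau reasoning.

Yes

1. b : (∀r.B ⊔ E)?  L(b) = {D} ∪ {(∃r.¬B ⊓ ¬E)}
   clash {E, ¬E} at b — b ∈ (∀r.B ⊔ E)
2. Hence b : (∀r.B ⊔ E): entailed.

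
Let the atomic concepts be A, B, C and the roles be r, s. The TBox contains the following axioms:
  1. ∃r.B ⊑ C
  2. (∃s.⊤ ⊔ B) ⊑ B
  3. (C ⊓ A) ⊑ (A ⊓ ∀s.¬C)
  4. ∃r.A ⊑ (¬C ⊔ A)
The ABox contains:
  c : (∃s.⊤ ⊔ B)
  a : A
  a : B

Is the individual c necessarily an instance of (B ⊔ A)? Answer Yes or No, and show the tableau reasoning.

Yes

1. c : (B ⊔ A)?  L(c) = {(∃s.⊤ ⊔ B)} ∪ {(¬B ⊓ ¬A)}
   clash {B, ¬B} at c — c ∈ (B ⊔ A)
2. Hence c : (B ⊔ A): entailed.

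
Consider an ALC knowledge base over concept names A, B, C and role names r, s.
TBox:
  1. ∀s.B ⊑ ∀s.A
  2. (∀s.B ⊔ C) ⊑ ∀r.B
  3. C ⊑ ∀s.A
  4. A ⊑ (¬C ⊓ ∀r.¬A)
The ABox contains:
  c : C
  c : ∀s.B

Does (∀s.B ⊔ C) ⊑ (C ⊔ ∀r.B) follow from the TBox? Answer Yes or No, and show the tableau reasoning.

1. (∀s.B ⊔ C) ⊑ (C ⊔ ∀r.B)  ⇔  ((∀s.B ⊔ C) ⊓ (¬C ⊓ ∃r.¬B)) unsat w.r.t. T
   all branches close; clash {C, ¬C} at x₀
2. Hence (∀s.B ⊔ C) ⊑ (C ⊔ ∀r.B): entailed.

Yes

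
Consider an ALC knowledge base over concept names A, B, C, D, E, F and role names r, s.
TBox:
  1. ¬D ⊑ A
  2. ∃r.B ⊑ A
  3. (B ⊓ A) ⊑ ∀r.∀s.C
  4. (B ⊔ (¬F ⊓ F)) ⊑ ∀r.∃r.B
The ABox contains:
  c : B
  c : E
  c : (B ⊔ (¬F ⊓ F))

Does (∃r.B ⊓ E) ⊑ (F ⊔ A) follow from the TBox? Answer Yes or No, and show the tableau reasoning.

1. (∃r.B ⊓ E) ⊑ (F ⊔ A)  ⇔  ((∃r.B ⊓ E) ⊓ (¬F ⊓ ¬A)) unsat w.r.t. T
   all branches close; clash {A, ¬A} at x₀
2. Hence (∃r.B ⊓ E) ⊑ (F ⊔ A): entailed.

Yes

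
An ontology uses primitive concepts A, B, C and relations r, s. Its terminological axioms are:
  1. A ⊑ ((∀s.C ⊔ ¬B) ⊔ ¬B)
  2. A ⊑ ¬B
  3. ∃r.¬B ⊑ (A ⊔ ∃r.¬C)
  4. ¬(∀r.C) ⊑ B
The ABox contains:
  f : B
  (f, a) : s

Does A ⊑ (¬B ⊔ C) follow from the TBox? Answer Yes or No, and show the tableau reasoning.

1. A ⊑ (¬B ⊔ C)  ⇔  (A ⊓ (B ⊓ ¬C)) unsat w.r.t. T
   all branches close; clash {B, ¬B} at x₀
2. Hence A ⊑ (¬B ⊔ C): entailed.

Yes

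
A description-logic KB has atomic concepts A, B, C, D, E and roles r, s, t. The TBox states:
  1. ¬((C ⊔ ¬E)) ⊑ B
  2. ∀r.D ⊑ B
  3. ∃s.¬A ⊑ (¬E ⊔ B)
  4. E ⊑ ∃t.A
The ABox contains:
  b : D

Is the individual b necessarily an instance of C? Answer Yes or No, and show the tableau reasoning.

1. b : C?  L(b) = {D} ∪ {¬C}
   open: L(b) ⊇ {D, ¬C, ¬E, ∀s.A, ∃r.¬D} (+ ∃-successors) — b ∉ C possible
2. Hence b : C: not entailed.

No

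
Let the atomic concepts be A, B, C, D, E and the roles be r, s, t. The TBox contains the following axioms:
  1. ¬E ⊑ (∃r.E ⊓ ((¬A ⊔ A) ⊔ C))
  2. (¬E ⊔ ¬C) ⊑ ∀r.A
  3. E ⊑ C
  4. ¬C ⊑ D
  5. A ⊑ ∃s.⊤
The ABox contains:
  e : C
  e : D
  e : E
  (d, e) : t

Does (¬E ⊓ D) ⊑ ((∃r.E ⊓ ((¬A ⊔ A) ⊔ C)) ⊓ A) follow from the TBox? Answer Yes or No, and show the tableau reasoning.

No

1. (¬E ⊓ D) ⊑ ((∃r.E ⊓ ((¬A ⊔ A) ⊔ C)) ⊓ A)  ⇔  ((¬E ⊓ D) ⊓ ((∀r.¬E ⊔ ((A ⊓ ¬A) ⊓ ¬C)) ⊔ ¬A)) unsat w.r.t. T
   apply at x₀: ¬E⊑(∃r.E ⊓ ((¬A ⊔ A) ⊔ C))
   open: L(x₀) ⊇ {D, ¬A, ¬E, ∀r.A, ∃r.E} (+ ∃-successors)
2. Hence (¬E ⊓ D) ⊑ ((∃r.E ⊓ ((¬A ⊔ A) ⊔ C)) ⊓ A): not entailed.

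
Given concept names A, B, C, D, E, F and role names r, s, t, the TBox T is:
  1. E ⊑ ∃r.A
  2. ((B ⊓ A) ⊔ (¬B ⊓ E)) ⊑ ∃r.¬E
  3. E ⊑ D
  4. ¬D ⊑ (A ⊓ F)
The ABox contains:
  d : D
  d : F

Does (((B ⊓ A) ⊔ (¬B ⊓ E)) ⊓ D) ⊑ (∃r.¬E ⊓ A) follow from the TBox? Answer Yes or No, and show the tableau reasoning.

No

1. (((B ⊓ A) ⊔ (¬B ⊓ E)) ⊓ D) ⊑ (∃r.¬E ⊓ A)  ⇔  ((((B ⊓ A) ⊔ (¬B ⊓ E)) ⊓ D) ⊓ (∀r.E ⊔ ¬A)) unsat w.r.t. T
   apply at x₀: ((B ⊓ A) ⊔ (¬B ⊓ E))⊑∃r.¬E
   open: L(x₀) ⊇ {D, E, ¬A, ¬B, ∃r.A, …} (+ ∃-successors)
2. Hence (((B ⊓ A) ⊔ (¬B ⊓ E)) ⊓ D) ⊑ (∃r.¬E ⊓ A): not entailed.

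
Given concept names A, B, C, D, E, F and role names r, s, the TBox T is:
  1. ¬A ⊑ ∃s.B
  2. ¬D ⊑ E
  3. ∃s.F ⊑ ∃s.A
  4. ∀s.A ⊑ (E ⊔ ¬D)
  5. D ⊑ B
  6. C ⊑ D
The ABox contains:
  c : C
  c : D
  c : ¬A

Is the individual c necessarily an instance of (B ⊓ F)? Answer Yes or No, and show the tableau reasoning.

No

1. c : (B ⊓ F)?  L(c) = {C, D, ¬A} ∪ {(¬B ⊔ ¬F)}
   apply at c: ¬A⊑∃s.B; D⊑B
   open: L(c) ⊇ {B, C, D, ¬A, ¬F, …} (+ ∃-successors) — c ∉ (B ⊓ F) possible
2. Hence c : (B ⊓ F): not entailed.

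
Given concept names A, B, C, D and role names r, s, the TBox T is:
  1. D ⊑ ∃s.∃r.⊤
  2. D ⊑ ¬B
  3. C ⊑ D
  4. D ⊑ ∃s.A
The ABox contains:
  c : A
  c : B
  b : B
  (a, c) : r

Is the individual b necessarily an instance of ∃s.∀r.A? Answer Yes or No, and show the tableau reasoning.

1. b : ∃s.∀r.A?  L(b) = {B} ∪ {∀s.∃r.¬A}
   open: L(b) ⊇ {B, ¬C, ¬D, ∀s.∃r.¬A} — b ∉ ∃s.∀r.A possible
2. Hence b : ∃s.∀r.A: not entailed.

No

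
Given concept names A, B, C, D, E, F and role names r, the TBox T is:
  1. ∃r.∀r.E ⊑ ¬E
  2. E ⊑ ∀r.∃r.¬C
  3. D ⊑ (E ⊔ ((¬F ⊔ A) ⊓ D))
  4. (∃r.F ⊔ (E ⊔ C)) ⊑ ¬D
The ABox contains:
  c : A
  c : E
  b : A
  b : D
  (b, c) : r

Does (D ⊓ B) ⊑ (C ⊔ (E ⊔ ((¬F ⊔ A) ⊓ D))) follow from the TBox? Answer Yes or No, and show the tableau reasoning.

1. (D ⊓ B) ⊑ (C ⊔ (E ⊔ ((¬F ⊔ A) ⊓ D)))  ⇔  ((D ⊓ B) ⊓ (¬C ⊓ (¬E ⊓ ((F ⊓ ¬A) ⊔ ¬D)))) unsat w.r.t. T
   all branches close; clash {D, ¬D} at x₀
2. Hence (D ⊓ B) ⊑ (C ⊔ (E ⊔ ((¬F ⊔ A) ⊓ D))): entailed.

Yes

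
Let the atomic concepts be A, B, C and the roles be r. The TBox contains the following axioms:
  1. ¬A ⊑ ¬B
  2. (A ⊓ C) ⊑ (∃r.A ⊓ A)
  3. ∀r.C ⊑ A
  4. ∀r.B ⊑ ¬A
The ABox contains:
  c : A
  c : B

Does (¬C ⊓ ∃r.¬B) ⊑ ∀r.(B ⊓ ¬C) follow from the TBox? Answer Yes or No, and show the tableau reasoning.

1. (¬C ⊓ ∃r.¬B) ⊑ ∀r.(B ⊓ ¬C)  ⇔  ((¬C ⊓ ∃r.¬B) ⊓ ∃r.(¬B ⊔ C)) unsat w.r.t. T
   open: L(x₀) ⊇ {A, ¬C, ∃r.(¬B ⊔ C), ∃r.¬B} (+ ∃-successors)
2. Hence (¬C ⊓ ∃r.¬B) ⊑ ∀r.(B ⊓ ¬C): not entailed.

No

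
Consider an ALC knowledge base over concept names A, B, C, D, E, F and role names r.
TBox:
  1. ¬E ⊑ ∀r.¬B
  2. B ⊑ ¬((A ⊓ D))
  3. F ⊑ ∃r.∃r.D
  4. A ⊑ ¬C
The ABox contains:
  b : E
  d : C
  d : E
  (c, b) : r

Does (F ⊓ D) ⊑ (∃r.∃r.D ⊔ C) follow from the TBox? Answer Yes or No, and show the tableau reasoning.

1. (F ⊓ D) ⊑ (∃r.∃r.D ⊔ C)  ⇔  ((F ⊓ D) ⊓ (∀r.∀r.¬D ⊓ ¬C)) unsat w.r.t. T
   all branches close; clash {D, ¬D} at x₀
2. Hence (F ⊓ D) ⊑ (∃r.∃r.D ⊔ C): entailed.

Yes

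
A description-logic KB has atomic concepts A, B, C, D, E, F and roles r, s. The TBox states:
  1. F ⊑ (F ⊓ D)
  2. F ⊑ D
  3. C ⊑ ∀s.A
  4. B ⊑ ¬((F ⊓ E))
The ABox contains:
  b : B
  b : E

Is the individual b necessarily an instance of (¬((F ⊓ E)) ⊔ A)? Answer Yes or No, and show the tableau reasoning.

Yes

1. b : (¬((F ⊓ E)) ⊔ A)?  L(b) = {B, E} ∪ {((F ⊓ E) ⊓ ¬A)}
   clash {E, ¬E} at b — b ∈ (¬((F ⊓ E)) ⊔ A)
2. Hence b : (¬((F ⊓ E)) ⊔ A): entailed.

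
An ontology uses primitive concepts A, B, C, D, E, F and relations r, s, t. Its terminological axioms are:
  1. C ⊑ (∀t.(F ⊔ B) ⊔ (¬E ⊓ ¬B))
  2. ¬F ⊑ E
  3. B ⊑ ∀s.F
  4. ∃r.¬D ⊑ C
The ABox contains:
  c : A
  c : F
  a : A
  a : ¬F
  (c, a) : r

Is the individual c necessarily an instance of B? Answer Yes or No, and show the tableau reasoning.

1. c : B?  L(c) = {A, F} ∪ {¬B}
   open: L(c) ⊇ {A, F, ¬B, ¬C, ∀r.D} — c ∉ B possible
2. Hence c : B: not entailed.

No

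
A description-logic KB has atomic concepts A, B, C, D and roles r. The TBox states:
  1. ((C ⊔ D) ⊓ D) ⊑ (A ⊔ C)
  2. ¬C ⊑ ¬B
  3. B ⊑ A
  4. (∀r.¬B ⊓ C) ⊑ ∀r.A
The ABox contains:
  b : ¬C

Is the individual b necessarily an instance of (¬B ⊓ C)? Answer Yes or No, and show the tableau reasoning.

1. b : (¬B ⊓ C)?  L(b) = {¬C} ∪ {(B ⊔ ¬C)}
   apply at b: ¬C⊑¬B
   open: L(b) ⊇ {¬B, ¬C, ¬D} — b ∉ (¬B ⊓ C) possible
2. Hence b : (¬B ⊓ C): not entailed.

No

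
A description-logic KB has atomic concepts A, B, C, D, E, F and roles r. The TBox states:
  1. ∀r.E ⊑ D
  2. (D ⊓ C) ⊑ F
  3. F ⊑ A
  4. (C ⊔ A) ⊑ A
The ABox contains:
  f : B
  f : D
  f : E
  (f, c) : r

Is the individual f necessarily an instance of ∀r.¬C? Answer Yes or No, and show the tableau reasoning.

No

1. f : ∀r.¬C?  L(f) = {B, D, E} ∪ {∃r.C}
   open: L(f) ⊇ {B, D, E, ¬A, ¬C, …} (+ ∃-successors) — f ∉ ∀r.¬C possible
2. Hence f : ∀r.¬C: not entailed.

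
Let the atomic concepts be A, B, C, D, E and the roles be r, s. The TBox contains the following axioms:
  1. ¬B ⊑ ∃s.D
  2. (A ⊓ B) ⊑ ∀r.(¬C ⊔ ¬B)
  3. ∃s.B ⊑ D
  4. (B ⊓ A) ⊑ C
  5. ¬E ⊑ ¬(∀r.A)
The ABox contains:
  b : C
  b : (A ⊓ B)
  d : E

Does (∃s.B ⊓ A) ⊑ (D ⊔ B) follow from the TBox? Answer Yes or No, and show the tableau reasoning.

Yes

1. (∃s.B ⊓ A) ⊑ (D ⊔ B)  ⇔  ((∃s.B ⊓ A) ⊓ (¬D ⊓ ¬B)) unsat w.r.t. T
   all branches close; clash {D, ¬D} at x₀
2. Hence (∃s.B ⊓ A) ⊑ (D ⊔ B): entailed.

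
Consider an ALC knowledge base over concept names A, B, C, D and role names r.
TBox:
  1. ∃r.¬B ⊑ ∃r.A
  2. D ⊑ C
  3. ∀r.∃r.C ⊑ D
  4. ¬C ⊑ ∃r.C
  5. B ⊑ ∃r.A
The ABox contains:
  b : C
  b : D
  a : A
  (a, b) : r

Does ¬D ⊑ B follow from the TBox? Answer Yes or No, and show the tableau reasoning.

No

1. ¬D ⊑ B  ⇔  (¬D ⊓ ¬B) unsat w.r.t. T
   open: L(x₀) ⊇ {C, ¬B, ¬D, ∀r.B, ∃r.∀r.¬C} (+ ∃-successors)
2. Hence ¬D ⊑ B: not entailed.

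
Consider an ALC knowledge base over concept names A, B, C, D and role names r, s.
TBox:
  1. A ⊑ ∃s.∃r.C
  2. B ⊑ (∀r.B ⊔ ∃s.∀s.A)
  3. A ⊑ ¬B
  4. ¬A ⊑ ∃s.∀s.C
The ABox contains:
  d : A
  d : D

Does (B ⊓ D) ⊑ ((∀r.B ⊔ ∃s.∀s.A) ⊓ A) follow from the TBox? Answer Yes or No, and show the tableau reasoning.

No

1. (B ⊓ D) ⊑ ((∀r.B ⊔ ∃s.∀s.A) ⊓ A)  ⇔  ((B ⊓ D) ⊓ ((∃r.¬B ⊓ ∀s.∃s.¬A) ⊔ ¬A)) unsat w.r.t. T
   apply at x₀: B⊑(∀r.B ⊔ ∃s.∀s.A)
   open: L(x₀) ⊇ {B, D, ¬A, ∀r.B, ∃s.∀s.C} (+ ∃-successors)
2. Hence (B ⊓ D) ⊑ ((∀r.B ⊔ ∃s.∀s.A) ⊓ A): not entailed.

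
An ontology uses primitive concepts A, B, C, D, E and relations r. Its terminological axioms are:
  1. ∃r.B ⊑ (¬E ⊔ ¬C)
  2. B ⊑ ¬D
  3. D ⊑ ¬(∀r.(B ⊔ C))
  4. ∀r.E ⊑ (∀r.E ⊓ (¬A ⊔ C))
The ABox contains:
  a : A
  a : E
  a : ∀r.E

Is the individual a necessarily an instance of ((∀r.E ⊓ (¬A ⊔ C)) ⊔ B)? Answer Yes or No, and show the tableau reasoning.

Yes

1. a : ((∀r.E ⊓ (¬A ⊔ C)) ⊔ B)?  L(a) = {A, E, ∀r.E} ∪ {((∃r.¬E ⊔ (A ⊓ ¬C)) ⊓ ¬B)}
   clash {C, ¬C} at a — a ∈ ((∀r.E ⊓ (¬A ⊔ C)) ⊔ B)
2. Hence a : ((∀r.E ⊓ (¬A ⊔ C)) ⊔ B): entailed.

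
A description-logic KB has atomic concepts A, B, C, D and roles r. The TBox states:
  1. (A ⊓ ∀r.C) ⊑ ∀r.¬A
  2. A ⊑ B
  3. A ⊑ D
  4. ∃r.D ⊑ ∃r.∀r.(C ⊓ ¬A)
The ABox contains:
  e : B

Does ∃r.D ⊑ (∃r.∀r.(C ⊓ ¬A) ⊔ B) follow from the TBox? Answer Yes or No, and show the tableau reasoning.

Yes

1. ∃r.D ⊑ (∃r.∀r.(C ⊓ ¬A) ⊔ B)  ⇔  (∃r.D ⊓ (∀r.∃r.(¬C ⊔ A) ⊓ ¬B)) unsat w.r.t. T
   all branches close; clash {B, ¬B} at x₀
2. Hence ∃r.D ⊑ (∃r.∀r.(C ⊓ ¬A) ⊔ B): entailed.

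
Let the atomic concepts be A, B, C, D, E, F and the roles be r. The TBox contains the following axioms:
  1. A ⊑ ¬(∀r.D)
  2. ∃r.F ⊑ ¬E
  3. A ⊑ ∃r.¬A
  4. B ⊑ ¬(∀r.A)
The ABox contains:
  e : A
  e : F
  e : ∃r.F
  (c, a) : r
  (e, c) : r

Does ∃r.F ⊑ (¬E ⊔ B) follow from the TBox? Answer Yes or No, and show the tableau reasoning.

Yes

1. ∃r.F ⊑ (¬E ⊔ B)  ⇔  (∃r.F ⊓ (E ⊓ ¬B)) unsat w.r.t. T
   all branches close; clash {E, ¬E} at x₀
2. Hence ∃r.F ⊑ (¬E ⊔ B): entailed.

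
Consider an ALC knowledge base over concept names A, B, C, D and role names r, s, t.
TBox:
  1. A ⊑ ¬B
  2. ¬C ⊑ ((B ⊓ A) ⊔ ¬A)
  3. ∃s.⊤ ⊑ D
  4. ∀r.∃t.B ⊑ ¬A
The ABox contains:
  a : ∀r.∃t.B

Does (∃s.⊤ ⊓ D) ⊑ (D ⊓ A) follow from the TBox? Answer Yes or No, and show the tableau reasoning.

No

1. (∃s.⊤ ⊓ D) ⊑ (D ⊓ A)  ⇔  ((∃s.⊤ ⊓ D) ⊓ (¬D ⊔ ¬A)) unsat w.r.t. T
   open: L(x₀) ⊇ {C, D, ¬A, ∃s.⊤} (+ ∃-successors)
2. Hence (∃s.⊤ ⊓ D) ⊑ (D ⊓ A): not entailed.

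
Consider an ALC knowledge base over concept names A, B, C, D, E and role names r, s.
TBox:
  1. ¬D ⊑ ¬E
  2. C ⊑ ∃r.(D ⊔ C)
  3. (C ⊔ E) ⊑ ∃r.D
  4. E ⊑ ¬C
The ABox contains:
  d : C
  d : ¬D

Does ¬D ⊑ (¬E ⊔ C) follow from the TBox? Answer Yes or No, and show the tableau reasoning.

Yes

1. ¬D ⊑ (¬E ⊔ C)  ⇔  (¬D ⊓ (E ⊓ ¬C)) unsat w.r.t. T
   all branches close; clash {E, ¬E} at x₀
2. Hence ¬D ⊑ (¬E ⊔ C): entailed.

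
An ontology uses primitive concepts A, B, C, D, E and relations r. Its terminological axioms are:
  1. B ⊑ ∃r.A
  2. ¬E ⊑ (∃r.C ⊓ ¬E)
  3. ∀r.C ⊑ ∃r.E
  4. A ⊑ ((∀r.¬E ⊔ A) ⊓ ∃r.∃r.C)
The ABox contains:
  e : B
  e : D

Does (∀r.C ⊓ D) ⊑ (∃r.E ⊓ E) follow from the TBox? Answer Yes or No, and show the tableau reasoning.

1. (∀r.C ⊓ D) ⊑ (∃r.E ⊓ E)  ⇔  ((∀r.C ⊓ D) ⊓ (∀r.¬E ⊔ ¬E)) unsat w.r.t. T
   apply at x₀: ∀r.C⊑∃r.E
   open: L(x₀) ⊇ {D, ¬A, ¬B, ¬E, ∀r.C, …} (+ ∃-successors)
2. Hence (∀r.C ⊓ D) ⊑ (∃r.E ⊓ E): not entailed.

No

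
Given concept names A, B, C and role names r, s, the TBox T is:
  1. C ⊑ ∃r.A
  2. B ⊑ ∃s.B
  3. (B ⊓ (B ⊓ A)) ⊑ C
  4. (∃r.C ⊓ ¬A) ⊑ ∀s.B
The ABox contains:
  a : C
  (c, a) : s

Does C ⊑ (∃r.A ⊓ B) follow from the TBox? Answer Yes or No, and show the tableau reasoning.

No

1. C ⊑ (∃r.A ⊓ B)  ⇔  (C ⊓ (∀r.¬A ⊔ ¬B)) unsat w.r.t. T
   apply at x₀: C⊑∃r.A
   open: L(x₀) ⊇ {C, ¬B, ∀r.¬C, ∃r.A} (+ ∃-successors)
2. Hence C ⊑ (∃r.A ⊓ B): not entailed.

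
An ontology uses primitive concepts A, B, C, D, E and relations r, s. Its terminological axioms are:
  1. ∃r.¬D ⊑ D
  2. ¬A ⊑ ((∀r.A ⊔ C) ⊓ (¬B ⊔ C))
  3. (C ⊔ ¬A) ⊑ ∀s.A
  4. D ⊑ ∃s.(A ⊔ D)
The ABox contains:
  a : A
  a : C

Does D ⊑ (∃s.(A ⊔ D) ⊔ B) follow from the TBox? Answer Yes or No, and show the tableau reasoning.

Yes

1. D ⊑ (∃s.(A ⊔ D) ⊔ B)  ⇔  (D ⊓ (∀s.(¬A ⊓ ¬D) ⊓ ¬B)) unsat w.r.t. T
   all branches close; clash {A, ¬A} at an ∃-successor
2. Hence D ⊑ (∃s.(A ⊔ D) ⊔ B): entailed.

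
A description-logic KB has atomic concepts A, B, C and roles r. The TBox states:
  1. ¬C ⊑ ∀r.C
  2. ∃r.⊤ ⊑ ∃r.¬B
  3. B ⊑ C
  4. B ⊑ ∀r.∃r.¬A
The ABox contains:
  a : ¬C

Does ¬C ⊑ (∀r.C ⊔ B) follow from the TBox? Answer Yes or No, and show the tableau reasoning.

1. ¬C ⊑ (∀r.C ⊔ B)  ⇔  (¬C ⊓ (∃r.¬C ⊓ ¬B)) unsat w.r.t. T
   all branches close; clash {C, ¬C} at an ∃-successor
2. Hence ¬C ⊑ (∀r.C ⊔ B): entailed.

Yes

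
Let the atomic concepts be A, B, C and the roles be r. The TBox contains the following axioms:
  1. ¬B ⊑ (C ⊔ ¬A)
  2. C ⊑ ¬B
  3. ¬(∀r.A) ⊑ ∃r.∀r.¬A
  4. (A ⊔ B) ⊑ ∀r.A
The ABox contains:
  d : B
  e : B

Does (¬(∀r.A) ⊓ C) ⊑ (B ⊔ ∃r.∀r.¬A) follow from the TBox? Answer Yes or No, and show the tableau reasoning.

Yes

1. (¬(∀r.A) ⊓ C) ⊑ (B ⊔ ∃r.∀r.¬A)  ⇔  ((∃r.¬A ⊓ C) ⊓ (¬B ⊓ ∀r.∃r.A)) unsat w.r.t. T
   all branches close; clash {A, ¬A} at an ∃-successor
2. Hence (¬(∀r.A) ⊓ C) ⊑ (B ⊔ ∃r.∀r.¬A): entailed.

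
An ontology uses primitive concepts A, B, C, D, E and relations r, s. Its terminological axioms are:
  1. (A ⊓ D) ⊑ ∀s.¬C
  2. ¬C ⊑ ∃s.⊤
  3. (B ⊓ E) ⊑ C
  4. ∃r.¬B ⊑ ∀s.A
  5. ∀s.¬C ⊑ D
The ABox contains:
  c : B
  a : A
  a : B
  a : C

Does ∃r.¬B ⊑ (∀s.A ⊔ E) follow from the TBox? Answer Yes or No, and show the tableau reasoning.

1. ∃r.¬B ⊑ (∀s.A ⊔ E)  ⇔  (∃r.¬B ⊓ (∃s.¬A ⊓ ¬E)) unsat w.r.t. T
   all branches close; clash {A, ¬A} at an ∃-successor
2. Hence ∃r.¬B ⊑ (∀s.A ⊔ E): entailed.

Yes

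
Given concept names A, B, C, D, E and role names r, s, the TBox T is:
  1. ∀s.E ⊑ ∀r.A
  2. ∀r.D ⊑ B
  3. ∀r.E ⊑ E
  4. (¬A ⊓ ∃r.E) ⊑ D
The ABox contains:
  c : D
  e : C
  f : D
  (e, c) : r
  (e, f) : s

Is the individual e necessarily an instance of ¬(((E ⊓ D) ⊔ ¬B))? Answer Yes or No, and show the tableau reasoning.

1. e : ¬(((E ⊓ D) ⊔ ¬B))?  L(e) = {C} ∪ {((E ⊓ D) ⊔ ¬B)}
   open: L(e) ⊇ {C, D, E, ∃r.¬D, ∃s.¬E} (+ ∃-successors) — e ∉ ¬(((E ⊓ D) ⊔ ¬B)) possible
2. Hence e : ¬(((E ⊓ D) ⊔ ¬B)): not entailed.

No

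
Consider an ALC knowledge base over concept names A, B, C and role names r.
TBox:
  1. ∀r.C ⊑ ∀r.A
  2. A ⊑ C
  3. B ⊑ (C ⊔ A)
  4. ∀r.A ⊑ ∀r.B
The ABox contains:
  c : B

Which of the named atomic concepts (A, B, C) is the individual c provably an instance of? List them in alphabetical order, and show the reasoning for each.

1. c : A?  L(c) = {B} ∪ {¬A}
   apply at c: B⊑(C ⊔ A)
   open: L(c) ⊇ {B, C, ¬A, ∃r.¬A, ∃r.¬C} (+ ∃-successors) — c ∉ A possible
2. c : B?  L(c) = {B} ∪ {¬B}
   clash {B, ¬B} at c — c ∈ B
3. c : C?  L(c) = {B} ∪ {¬C}
   clash {C, ¬C} at c — c ∈ C
4. Entailed for c: {B, C}

{B, C}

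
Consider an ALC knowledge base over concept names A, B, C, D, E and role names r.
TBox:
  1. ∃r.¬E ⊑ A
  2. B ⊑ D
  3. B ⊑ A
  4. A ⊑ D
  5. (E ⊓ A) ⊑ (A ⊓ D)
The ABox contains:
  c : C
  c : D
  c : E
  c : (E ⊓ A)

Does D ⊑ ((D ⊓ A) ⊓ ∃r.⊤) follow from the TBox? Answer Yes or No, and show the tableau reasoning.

1. D ⊑ ((D ⊓ A) ⊓ ∃r.⊤)  ⇔  (D ⊓ ((¬D ⊔ ¬A) ⊔ ∀r.⊥)) unsat w.r.t. T
   open: L(x₀) ⊇ {D, ¬A, ¬B, ∀r.E}
2. Hence D ⊑ ((D ⊓ A) ⊓ ∃r.⊤): not entailed.

No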